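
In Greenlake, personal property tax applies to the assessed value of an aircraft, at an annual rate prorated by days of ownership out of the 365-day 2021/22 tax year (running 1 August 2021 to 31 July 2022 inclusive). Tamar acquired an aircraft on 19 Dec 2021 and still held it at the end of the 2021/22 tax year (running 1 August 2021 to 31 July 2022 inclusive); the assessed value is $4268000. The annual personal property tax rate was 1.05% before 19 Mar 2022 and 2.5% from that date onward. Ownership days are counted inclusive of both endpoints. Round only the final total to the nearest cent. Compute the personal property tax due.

$50514.41

19 Dec 2021 – 18 Mar 2022: 90 days at 1.05% → $4268000 × 1.05% × 90/365 = $11050.0274
19 Mar – 31 Jul 2022: 135 days at 2.5% → $4268000 × 2.5% × 135/365 = $39464.3836
Total = $50514.4110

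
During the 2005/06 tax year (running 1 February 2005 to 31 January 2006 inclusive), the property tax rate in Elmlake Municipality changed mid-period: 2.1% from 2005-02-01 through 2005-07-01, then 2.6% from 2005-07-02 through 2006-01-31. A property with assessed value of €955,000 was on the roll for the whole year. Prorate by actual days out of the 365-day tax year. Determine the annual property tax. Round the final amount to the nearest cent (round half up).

€22,854.59

2005-02-01 to 2005-07-01: 151 days at 2.1% → €955,000 × 2.1% × 151/365 = €8,296.7260
2005-07-02 to 2006-01-31: 214 days at 2.6% → €955,000 × 2.6% × 214/365 = €14,557.8630
Total = €22,854.5890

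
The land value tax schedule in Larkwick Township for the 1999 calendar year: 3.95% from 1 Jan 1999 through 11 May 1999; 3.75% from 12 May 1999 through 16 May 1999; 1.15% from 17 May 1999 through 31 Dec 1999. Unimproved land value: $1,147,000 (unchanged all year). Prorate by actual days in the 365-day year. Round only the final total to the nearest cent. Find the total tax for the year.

1 Jan – 11 May 1999: 131 days at 3.95% → $1,147,000 × 3.95% × 131/365 = $16,260.6890
12 May – 16 May 1999: 5 days at 3.75% → $1,147,000 × 3.75% × 5/365 = $589.2123
17 May – 31 Dec 1999: 229 days at 1.15% → $1,147,000 × 1.15% × 229/365 = $8,275.6836
Total = $25,125.5849

$25,125.58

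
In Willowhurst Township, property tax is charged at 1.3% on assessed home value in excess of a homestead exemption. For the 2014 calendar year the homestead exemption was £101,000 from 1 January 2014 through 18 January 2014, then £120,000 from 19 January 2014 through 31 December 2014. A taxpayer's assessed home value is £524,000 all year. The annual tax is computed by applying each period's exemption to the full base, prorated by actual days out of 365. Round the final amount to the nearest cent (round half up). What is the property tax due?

1 January – 18 January 2014: 18 days, exemption £101,000 → (£524,000 − £101,000) × 1.3% × 18/365 = £271.1836
19 January – 31 December 2014: 347 days, exemption £120,000 → (£524,000 − £120,000) × 1.3% × 347/365 = £4,992.9973
Total = £5,264.1808

£5,264.18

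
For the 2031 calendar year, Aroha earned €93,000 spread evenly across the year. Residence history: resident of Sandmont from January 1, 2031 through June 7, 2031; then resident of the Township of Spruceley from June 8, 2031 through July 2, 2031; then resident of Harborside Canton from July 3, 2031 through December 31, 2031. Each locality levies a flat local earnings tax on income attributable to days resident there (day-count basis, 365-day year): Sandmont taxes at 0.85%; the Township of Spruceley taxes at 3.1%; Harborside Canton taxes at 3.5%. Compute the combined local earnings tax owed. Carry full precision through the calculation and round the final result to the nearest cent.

€2,162.70

Sandmont, January 1 – June 7, 2031: 158 days → €93,000 × 0.85% × 158/365 = €342.1890
The Township of Spruceley, June 8 – July 2, 2031: 25 days → €93,000 × 3.1% × 25/365 = €197.4658
Harborside Canton, July 3 – December 31, 2031: 182 days → €93,000 × 3.5% × 182/365 = €1,623.0411
Total = €2,162.6959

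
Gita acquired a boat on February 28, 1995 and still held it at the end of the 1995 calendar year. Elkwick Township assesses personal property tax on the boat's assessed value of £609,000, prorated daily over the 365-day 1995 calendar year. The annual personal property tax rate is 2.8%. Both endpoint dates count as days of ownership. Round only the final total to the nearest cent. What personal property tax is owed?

Days held (February 28 – December 31, 1995): 307 out of 365
Tax = £609,000 × 2.8% × 307/365 = £14,342.3671

£14,342.37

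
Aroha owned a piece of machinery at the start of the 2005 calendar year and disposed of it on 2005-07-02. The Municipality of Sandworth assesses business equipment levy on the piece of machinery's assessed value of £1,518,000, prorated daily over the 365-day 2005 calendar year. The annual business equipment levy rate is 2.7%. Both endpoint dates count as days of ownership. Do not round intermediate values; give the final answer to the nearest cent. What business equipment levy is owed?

Days held (2005-01-01 to 2005-07-02): 183 out of 365
Tax = £1,518,000 × 2.7% × 183/365 = £20,549.1452

£20,549.15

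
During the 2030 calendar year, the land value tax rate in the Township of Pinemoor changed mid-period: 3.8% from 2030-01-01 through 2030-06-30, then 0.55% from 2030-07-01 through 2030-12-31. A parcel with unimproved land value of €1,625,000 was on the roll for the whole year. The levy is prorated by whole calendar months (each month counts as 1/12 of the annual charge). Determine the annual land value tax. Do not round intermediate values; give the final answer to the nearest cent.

€35,343.75

2030-01-01 to 2030-06-30: 6 months at 3.8% → €1,625,000 × 3.8% × 6/12 = €30,875.0000
2030-07-01 to 2030-12-31: 6 months at 0.55% → €1,625,000 × 0.55% × 6/12 = €4,468.7500
Total = €35,343.7500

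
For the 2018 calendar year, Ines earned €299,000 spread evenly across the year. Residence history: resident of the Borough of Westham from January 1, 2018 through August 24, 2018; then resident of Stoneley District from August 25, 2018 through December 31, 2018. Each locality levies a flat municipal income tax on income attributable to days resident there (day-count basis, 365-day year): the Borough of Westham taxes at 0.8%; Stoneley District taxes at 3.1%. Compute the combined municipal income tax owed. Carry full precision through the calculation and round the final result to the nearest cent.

€4,822.50

The Borough of Westham, January 1 – August 24, 2018: 236 days → €299,000 × 0.8% × 236/365 = €1,546.6082
Stoneley District, August 25 – December 31, 2018: 129 days → €299,000 × 3.1% × 129/365 = €3,275.8932
Total = €4,822.5014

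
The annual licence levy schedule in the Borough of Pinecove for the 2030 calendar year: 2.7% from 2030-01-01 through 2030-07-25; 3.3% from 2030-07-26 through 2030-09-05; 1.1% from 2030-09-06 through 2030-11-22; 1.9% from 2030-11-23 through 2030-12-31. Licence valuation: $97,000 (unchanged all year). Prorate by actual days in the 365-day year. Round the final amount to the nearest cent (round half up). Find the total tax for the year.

2030-01-01 to 2030-07-25: 206 days at 2.7% → $97,000 × 2.7% × 206/365 = $1,478.1205
2030-07-26 to 2030-09-05: 42 days at 3.3% → $97,000 × 3.3% × 42/365 = $368.3342
2030-09-06 to 2030-11-22: 78 days at 1.1% → $97,000 × 1.1% × 78/365 = $228.0164
2030-11-23 to 2030-12-31: 39 days at 1.9% → $97,000 × 1.9% × 39/365 = $196.9233
Total = $2,271.3945

$2,271.39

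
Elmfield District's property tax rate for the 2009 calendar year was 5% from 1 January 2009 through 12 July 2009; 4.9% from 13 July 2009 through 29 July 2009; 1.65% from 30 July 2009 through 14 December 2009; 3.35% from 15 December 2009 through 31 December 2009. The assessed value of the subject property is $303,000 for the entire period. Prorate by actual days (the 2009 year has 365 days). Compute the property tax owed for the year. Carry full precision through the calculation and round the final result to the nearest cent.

1 January – 12 July 2009: 193 days at 5% → $303,000 × 5% × 193/365 = $8,010.8219
13 July – 29 July 2009: 17 days at 4.9% → $303,000 × 4.9% × 17/365 = $691.5041
30 July – 14 December 2009: 138 days at 1.65% → $303,000 × 1.65% × 138/365 = $1,890.2219
15 December – 31 December 2009: 17 days at 3.35% → $303,000 × 3.35% × 17/365 = $472.7630
Total = $11,065.3110

$11,065.31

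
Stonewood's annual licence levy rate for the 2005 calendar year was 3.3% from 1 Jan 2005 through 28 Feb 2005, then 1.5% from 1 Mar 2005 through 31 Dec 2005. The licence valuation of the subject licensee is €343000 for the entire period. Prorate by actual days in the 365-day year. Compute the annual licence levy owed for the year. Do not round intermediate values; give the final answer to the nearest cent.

€6142.99

1 Jan – 28 Feb 2005: 59 days at 3.3% → €343000 × 3.3% × 59/365 = €1829.6466
1 Mar – 31 Dec 2005: 306 days at 1.5% → €343000 × 1.5% × 306/365 = €4313.3425
Total = €6142.9890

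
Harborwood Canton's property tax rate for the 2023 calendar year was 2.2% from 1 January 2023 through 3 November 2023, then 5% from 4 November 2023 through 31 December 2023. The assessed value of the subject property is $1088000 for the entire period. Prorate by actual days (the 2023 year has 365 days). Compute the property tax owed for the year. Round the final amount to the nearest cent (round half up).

$28776.85

1 January – 3 November 2023: 307 days at 2.2% → $1088000 × 2.2% × 307/365 = $20132.4712
4 November – 31 December 2023: 58 days at 5% → $1088000 × 5% × 58/365 = $8644.3836
Total = $28776.8548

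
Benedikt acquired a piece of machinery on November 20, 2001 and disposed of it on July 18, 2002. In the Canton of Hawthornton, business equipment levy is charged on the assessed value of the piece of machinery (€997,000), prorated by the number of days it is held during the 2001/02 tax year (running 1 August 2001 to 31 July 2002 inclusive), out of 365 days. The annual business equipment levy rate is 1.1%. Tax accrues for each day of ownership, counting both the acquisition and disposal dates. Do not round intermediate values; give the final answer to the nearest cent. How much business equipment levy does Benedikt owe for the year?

Days held (November 20, 2001 – July 18, 2002): 241 out of 365
Tax = €997,000 × 1.1% × 241/365 = €7,241.2247

€7,241.22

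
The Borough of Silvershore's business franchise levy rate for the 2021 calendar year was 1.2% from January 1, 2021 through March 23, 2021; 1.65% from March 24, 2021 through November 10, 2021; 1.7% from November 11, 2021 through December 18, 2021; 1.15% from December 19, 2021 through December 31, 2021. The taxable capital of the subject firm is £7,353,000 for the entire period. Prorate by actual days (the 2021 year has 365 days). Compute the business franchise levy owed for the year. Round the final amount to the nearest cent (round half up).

£112,964.24

January 1 – March 23, 2021: 82 days at 1.2% → £7,353,000 × 1.2% × 82/365 = £19,822.8822
March 24 – November 10, 2021: 232 days at 1.65% → £7,353,000 × 1.65% × 232/365 = £77,115.8466
November 11 – December 18, 2021: 38 days at 1.7% → £7,353,000 × 1.7% × 38/365 = £13,013.8027
December 19 – December 31, 2021: 13 days at 1.15% → £7,353,000 × 1.15% × 13/365 = £3,011.7082
Total = £112,964.2397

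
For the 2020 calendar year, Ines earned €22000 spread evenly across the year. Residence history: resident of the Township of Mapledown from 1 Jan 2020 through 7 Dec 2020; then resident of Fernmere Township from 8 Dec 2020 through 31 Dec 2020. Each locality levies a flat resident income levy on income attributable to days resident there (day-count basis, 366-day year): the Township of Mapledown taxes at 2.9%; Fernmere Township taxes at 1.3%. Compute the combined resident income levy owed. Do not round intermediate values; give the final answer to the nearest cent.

The Township of Mapledown, 1 Jan – 7 Dec 2020: 342 days → €22000 × 2.9% × 342/366 = €596.1639
Fernmere Township, 8 Dec – 31 Dec 2020: 24 days → €22000 × 1.3% × 24/366 = €18.7541
Total = €614.9180

€614.92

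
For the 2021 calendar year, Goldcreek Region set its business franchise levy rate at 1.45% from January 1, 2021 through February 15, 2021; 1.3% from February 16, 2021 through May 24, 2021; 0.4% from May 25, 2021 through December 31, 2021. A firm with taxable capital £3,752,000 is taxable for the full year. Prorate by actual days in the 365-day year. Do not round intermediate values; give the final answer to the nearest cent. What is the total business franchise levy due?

£29,039.45

January 1 – February 15, 2021: 46 days at 1.45% → £3,752,000 × 1.45% × 46/365 = £6,856.3945
February 16 – May 24, 2021: 98 days at 1.3% → £3,752,000 × 1.3% × 98/365 = £13,096.0219
May 25 – December 31, 2021: 221 days at 0.4% → £3,752,000 × 0.4% × 221/365 = £9,087.0356
Total = £29,039.4521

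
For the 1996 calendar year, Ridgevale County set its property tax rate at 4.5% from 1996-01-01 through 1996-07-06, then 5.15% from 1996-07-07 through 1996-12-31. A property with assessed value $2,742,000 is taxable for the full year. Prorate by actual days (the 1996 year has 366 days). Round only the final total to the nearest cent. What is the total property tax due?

1996-01-01 to 1996-07-06: 188 days at 4.5% → $2,742,000 × 4.5% × 188/366 = $63,380.6557
1996-07-07 to 1996-12-31: 178 days at 5.15% → $2,742,000 × 5.15% × 178/366 = $68,677.3607
Total = $132,058.0164

$132,058.02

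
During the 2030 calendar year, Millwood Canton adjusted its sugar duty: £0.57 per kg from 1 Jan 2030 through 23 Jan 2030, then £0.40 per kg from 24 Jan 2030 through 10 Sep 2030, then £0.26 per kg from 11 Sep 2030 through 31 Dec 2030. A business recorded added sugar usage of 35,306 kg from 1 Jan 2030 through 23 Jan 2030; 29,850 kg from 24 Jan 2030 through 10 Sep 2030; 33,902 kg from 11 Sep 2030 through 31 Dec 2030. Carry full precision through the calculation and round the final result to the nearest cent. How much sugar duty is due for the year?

£40,878.94

1 Jan – 23 Jan 2030: 35,306 kg at £0.57/kg → £20,124.42
24 Jan – 10 Sep 2030: 29,850 kg at £0.40/kg → £11,940.00
11 Sep – 31 Dec 2030: 33,902 kg at £0.26/kg → £8,814.52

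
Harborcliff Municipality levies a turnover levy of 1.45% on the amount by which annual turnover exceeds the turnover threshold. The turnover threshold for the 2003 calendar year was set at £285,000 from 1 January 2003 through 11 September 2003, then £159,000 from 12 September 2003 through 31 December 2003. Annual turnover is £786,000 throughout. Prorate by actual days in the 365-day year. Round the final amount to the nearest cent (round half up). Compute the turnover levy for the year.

1 January – 11 September 2003: 254 days, exemption £285,000 → (£786,000 − £285,000) × 1.45% × 254/365 = £5,055.2959
12 September – 31 December 2003: 111 days, exemption £159,000 → (£786,000 − £159,000) × 1.45% × 111/365 = £2,764.8123
Total = £7,820.1082

£7,820.11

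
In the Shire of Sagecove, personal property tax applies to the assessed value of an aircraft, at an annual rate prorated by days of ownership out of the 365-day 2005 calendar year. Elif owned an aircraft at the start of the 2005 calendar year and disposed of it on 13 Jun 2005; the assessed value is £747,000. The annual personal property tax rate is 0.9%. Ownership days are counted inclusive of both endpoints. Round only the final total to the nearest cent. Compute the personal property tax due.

Days held (1 Jan – 13 Jun 2005): 164 out of 365
Tax = £747,000 × 0.9% × 164/365 = £3,020.7452

£3,020.75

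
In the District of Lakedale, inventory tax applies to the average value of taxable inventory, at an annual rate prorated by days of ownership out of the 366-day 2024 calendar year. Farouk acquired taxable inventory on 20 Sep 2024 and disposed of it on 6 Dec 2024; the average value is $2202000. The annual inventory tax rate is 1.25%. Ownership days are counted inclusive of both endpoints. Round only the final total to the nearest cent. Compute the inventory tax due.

$5865.98

Days held (20 Sep – 6 Dec 2024): 78 out of 366
Tax = $2202000 × 1.25% × 78/366 = $5865.9836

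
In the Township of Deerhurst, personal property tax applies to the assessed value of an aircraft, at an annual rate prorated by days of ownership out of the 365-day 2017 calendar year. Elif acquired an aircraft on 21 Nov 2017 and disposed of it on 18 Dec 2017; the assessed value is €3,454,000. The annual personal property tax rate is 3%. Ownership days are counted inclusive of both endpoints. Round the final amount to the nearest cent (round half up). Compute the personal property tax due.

Days held (21 Nov – 18 Dec 2017): 28 out of 365
Tax = €3,454,000 × 3% × 28/365 = €7,948.9315

€7,948.93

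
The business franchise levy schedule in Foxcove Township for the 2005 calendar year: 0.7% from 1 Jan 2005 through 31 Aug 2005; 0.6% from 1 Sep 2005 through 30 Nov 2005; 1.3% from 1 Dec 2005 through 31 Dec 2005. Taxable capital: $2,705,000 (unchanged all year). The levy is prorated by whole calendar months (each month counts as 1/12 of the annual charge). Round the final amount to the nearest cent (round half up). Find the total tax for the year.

$19,611.25

1 Jan – 31 Aug 2005: 8 months at 0.7% → $2,705,000 × 0.7% × 8/12 = $12,623.3333
1 Sep – 30 Nov 2005: 3 months at 0.6% → $2,705,000 × 0.6% × 3/12 = $4,057.5000
1 Dec – 31 Dec 2005: 1 month at 1.3% → $2,705,000 × 1.3% × 1/12 = $2,930.4167
Total = $19,611.2500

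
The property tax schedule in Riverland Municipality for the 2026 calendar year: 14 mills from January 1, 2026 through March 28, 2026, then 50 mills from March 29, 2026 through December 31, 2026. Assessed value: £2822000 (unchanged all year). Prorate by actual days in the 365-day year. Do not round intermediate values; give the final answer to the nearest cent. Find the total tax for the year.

January 1 – March 28, 2026: 87 days at 14 mills → £2822000 × 1.4% × 87/365 = £9416.9753
March 29 – December 31, 2026: 278 days at 50 mills → £2822000 × 5% × 278/365 = £107467.9452
Total = £116884.9205

£116884.92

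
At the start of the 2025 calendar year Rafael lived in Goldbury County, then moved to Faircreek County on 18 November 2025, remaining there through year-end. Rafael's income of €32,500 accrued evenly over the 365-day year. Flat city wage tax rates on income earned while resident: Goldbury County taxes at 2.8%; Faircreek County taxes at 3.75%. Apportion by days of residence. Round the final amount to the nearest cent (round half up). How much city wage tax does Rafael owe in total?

Goldbury County, 1 January – 17 November 2025: 321 days → €32,500 × 2.8% × 321/365 = €800.3014
Faircreek County, 18 November – 31 December 2025: 44 days → €32,500 × 3.75% × 44/365 = €146.9178
Total = €947.2192

€947.22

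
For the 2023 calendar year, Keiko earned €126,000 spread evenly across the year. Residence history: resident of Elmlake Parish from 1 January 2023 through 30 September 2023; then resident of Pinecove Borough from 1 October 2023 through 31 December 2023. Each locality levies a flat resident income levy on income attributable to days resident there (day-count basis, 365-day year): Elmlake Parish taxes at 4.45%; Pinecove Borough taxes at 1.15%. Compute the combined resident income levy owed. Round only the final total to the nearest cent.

Elmlake Parish, 1 January – 30 September 2023: 273 days → €126,000 × 4.45% × 273/365 = €4,193.7288
Pinecove Borough, 1 October – 31 December 2023: 92 days → €126,000 × 1.15% × 92/365 = €365.2274
Total = €4,558.9562

€4,558.96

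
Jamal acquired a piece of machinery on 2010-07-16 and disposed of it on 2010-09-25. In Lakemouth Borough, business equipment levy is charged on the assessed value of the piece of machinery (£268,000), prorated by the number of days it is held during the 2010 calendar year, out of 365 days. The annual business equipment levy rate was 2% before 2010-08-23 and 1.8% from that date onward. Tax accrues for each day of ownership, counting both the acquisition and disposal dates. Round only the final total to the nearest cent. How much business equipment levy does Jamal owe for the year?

£1,007.39

2010-07-16 to 2010-08-22: 38 days at 2% → £268,000 × 2% × 38/365 = £558.0274
2010-08-23 to 2010-09-25: 34 days at 1.8% → £268,000 × 1.8% × 34/365 = £449.3589
Total = £1,007.3863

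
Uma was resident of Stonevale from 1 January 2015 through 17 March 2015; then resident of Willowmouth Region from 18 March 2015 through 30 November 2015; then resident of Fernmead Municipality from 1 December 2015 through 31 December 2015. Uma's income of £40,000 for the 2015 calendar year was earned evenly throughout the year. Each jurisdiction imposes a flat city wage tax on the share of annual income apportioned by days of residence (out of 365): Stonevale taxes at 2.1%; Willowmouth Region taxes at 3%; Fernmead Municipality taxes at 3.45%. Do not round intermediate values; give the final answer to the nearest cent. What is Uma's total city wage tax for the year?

£1,140.33

Stonevale, 1 January – 17 March 2015: 76 days → £40,000 × 2.1% × 76/365 = £174.9041
Willowmouth Region, 18 March – 30 November 2015: 258 days → £40,000 × 3% × 258/365 = £848.2192
Fernmead Municipality, 1 December – 31 December 2015: 31 days → £40,000 × 3.45% × 31/365 = £117.2055
Total = £1,140.3288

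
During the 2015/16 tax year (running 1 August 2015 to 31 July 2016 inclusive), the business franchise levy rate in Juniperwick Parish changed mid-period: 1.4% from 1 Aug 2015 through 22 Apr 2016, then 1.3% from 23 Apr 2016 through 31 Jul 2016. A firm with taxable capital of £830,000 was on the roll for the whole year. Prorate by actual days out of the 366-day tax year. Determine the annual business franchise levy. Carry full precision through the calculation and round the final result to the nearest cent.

£11,393.22

1 Aug 2015 – 22 Apr 2016: 266 days at 1.4% → £830,000 × 1.4% × 266/366 = £8,445.1366
23 Apr – 31 Jul 2016: 100 days at 1.3% → £830,000 × 1.3% × 100/366 = £2,948.0874
Total = £11,393.2240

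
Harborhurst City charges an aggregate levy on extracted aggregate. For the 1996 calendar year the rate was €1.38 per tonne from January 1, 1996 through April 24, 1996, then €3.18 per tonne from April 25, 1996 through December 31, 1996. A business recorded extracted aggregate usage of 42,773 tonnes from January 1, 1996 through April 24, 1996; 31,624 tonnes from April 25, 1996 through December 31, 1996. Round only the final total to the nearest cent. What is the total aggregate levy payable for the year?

€159,591.06

January 1 – April 24, 1996: 42,773 tonnes at €1.38/tonne → €59,026.74
April 25 – December 31, 1996: 31,624 tonnes at €3.18/tonne → €100,564.32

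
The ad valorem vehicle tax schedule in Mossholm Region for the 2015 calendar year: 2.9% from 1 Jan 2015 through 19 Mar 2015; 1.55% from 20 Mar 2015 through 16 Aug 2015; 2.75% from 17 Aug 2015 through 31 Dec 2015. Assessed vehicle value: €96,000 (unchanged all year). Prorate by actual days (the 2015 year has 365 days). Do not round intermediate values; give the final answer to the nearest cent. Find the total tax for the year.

€2,197.35

1 Jan – 19 Mar 2015: 78 days at 2.9% → €96,000 × 2.9% × 78/365 = €594.9370
20 Mar – 16 Aug 2015: 150 days at 1.55% → €96,000 × 1.55% × 150/365 = €611.5068
17 Aug – 31 Dec 2015: 137 days at 2.75% → €96,000 × 2.75% × 137/365 = €990.9041
Total = €2,197.3479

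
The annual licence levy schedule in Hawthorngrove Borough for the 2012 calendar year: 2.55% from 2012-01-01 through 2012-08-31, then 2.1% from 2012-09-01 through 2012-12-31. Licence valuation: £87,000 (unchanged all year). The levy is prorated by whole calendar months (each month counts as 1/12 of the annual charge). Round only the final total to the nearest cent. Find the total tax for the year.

2012-01-01 to 2012-08-31: 8 months at 2.55% → £87,000 × 2.55% × 8/12 = £1,479.0000
2012-09-01 to 2012-12-31: 4 months at 2.1% → £87,000 × 2.1% × 4/12 = £609.0000
Total = £2,088.0000

£2,088.00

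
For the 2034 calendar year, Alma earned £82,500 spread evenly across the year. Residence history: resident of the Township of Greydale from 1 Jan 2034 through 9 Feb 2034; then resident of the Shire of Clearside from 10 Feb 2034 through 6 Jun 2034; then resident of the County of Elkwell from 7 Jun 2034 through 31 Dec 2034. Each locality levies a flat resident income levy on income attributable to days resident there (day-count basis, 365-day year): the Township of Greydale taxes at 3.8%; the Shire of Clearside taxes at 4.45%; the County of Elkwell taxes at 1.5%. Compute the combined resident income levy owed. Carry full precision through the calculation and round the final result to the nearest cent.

£2,225.58

The Township of Greydale, 1 Jan – 9 Feb 2034: 40 days → £82,500 × 3.8% × 40/365 = £343.5616
The Shire of Clearside, 10 Feb – 6 Jun 2034: 117 days → £82,500 × 4.45% × 117/365 = £1,176.8116
The County of Elkwell, 7 Jun – 31 Dec 2034: 208 days → £82,500 × 1.5% × 208/365 = £705.2055
Total = £2,225.5788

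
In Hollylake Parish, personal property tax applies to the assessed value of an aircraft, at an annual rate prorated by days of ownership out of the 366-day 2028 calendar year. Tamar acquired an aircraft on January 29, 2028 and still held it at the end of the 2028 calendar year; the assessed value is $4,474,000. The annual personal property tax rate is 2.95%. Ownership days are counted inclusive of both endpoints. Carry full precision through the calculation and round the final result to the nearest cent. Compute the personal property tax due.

Days held (January 29 – December 31, 2028): 338 out of 366
Tax = $4,474,000 × 2.95% × 338/366 = $121,885.9399

$121,885.94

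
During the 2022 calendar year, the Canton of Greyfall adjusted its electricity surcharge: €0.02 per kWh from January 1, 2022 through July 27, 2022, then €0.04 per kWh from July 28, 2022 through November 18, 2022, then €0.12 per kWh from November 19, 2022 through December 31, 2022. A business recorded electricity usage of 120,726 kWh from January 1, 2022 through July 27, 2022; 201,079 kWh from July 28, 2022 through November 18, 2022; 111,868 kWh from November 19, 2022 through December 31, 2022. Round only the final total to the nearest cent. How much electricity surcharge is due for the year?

€23881.84

January 1 – July 27, 2022: 120,726 kWh at €0.02/kWh → €2414.52
July 28 – November 18, 2022: 201,079 kWh at €0.04/kWh → €8043.16
November 19 – December 31, 2022: 111,868 kWh at €0.12/kWh → €13424.16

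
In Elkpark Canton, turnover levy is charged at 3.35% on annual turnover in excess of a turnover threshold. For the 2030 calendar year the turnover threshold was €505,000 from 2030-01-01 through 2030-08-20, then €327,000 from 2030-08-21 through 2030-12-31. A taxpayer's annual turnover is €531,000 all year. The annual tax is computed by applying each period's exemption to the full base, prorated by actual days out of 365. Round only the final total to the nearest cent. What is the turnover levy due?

2030-01-01 to 2030-08-20: 232 days, exemption €505,000 → (€531,000 − €505,000) × 3.35% × 232/365 = €553.6219
2030-08-21 to 2030-12-31: 133 days, exemption €327,000 → (€531,000 − €327,000) × 3.35% × 133/365 = €2,490.1973
Total = €3,043.8192

€3,043.82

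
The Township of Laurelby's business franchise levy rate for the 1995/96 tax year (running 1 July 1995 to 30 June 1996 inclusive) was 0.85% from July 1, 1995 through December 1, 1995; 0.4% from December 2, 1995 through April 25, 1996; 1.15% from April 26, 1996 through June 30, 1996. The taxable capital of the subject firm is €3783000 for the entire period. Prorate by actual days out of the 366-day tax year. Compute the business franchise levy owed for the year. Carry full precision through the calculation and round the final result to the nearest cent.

€27411.25

July 1 – December 1, 1995: 154 days at 0.85% → €3783000 × 0.85% × 154/366 = €13529.9098
December 2, 1995 – April 25, 1996: 146 days at 0.4% → €3783000 × 0.4% × 146/366 = €6036.2623
April 26 – June 30, 1996: 66 days at 1.15% → €3783000 × 1.15% × 66/366 = €7845.0738
Total = €27411.2459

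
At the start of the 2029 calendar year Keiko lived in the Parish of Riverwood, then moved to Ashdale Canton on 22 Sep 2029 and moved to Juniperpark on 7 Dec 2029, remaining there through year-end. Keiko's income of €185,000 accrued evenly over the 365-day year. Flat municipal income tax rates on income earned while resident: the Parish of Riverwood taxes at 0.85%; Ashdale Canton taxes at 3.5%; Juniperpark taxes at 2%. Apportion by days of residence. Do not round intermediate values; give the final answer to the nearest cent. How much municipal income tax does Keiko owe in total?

The Parish of Riverwood, 1 Jan – 21 Sep 2029: 264 days → €185,000 × 0.85% × 264/365 = €1,137.3699
Ashdale Canton, 22 Sep – 6 Dec 2029: 76 days → €185,000 × 3.5% × 76/365 = €1,348.2192
Juniperpark, 7 Dec – 31 Dec 2029: 25 days → €185,000 × 2% × 25/365 = €253.4247
Total = €2,739.0137

€2,739.01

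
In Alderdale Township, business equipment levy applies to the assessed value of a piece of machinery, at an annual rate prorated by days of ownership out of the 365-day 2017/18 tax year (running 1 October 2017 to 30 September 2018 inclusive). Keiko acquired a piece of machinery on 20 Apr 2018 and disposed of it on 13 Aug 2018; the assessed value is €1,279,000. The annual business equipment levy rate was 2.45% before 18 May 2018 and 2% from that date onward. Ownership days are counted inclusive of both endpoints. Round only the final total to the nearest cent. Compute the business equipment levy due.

€8,571.05

20 Apr – 17 May 2018: 28 days at 2.45% → €1,279,000 × 2.45% × 28/365 = €2,403.8192
18 May – 13 Aug 2018: 88 days at 2% → €1,279,000 × 2% × 88/365 = €6,167.2329
Total = €8,571.0521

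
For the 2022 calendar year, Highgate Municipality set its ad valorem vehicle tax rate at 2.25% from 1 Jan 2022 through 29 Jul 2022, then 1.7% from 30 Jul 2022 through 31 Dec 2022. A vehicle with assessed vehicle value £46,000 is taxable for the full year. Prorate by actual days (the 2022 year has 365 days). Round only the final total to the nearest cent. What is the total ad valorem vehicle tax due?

£927.56

1 Jan – 29 Jul 2022: 210 days at 2.25% → £46,000 × 2.25% × 210/365 = £595.4795
30 Jul – 31 Dec 2022: 155 days at 1.7% → £46,000 × 1.7% × 155/365 = £332.0822
Total = £927.5616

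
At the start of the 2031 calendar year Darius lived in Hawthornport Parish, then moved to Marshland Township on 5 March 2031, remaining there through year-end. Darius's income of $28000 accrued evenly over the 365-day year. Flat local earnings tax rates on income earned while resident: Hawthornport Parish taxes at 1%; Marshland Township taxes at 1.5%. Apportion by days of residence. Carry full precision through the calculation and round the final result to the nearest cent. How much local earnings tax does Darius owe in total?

Hawthornport Parish, 1 January – 4 March 2031: 63 days → $28000 × 1% × 63/365 = $48.3288
Marshland Township, 5 March – 31 December 2031: 302 days → $28000 × 1.5% × 302/365 = $347.5068
Total = $395.8356

$395.84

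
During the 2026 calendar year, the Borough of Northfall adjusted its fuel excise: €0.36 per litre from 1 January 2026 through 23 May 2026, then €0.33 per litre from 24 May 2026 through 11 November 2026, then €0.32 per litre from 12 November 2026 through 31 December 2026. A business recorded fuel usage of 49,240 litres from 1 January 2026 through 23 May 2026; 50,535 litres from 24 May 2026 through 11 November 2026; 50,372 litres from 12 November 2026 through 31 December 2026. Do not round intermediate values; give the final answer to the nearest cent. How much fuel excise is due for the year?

1 January – 23 May 2026: 49,240 litres at €0.36/litre → €17726.40
24 May – 11 November 2026: 50,535 litres at €0.33/litre → €16676.55
12 November – 31 December 2026: 50,372 litres at €0.32/litre → €16119.04

€50521.99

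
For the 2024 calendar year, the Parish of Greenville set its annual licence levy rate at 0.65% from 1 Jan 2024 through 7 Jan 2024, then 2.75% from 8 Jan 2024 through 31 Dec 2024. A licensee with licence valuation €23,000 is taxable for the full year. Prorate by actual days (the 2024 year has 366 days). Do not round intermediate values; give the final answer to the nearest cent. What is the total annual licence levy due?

€623.26

1 Jan – 7 Jan 2024: 7 days at 0.65% → €23,000 × 0.65% × 7/366 = €2.8593
8 Jan – 31 Dec 2024: 359 days at 2.75% → €23,000 × 2.75% × 359/366 = €620.4030
Total = €623.2623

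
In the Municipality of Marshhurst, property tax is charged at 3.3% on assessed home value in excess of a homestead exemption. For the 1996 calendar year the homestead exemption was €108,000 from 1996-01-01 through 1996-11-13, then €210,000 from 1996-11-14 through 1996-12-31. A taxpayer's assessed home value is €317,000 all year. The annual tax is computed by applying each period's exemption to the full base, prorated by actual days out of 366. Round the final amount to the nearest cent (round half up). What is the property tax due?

€6,455.56

1996-01-01 to 1996-11-13: 318 days, exemption €108,000 → (€317,000 − €108,000) × 3.3% × 318/366 = €5,992.4754
1996-11-14 to 1996-12-31: 48 days, exemption €210,000 → (€317,000 − €210,000) × 3.3% × 48/366 = €463.0820
Total = €6,455.5574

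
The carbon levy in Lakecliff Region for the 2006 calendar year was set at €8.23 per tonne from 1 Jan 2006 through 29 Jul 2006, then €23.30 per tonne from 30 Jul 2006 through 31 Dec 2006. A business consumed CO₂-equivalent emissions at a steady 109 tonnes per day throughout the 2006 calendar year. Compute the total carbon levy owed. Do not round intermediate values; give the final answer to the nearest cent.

1 Jan – 29 Jul 2006: 210 days × 109 tonnes/day = 22,890 tonnes at €8.23/tonne → €188,384.70
30 Jul – 31 Dec 2006: 155 days × 109 tonnes/day = 16,895 tonnes at €23.30/tonne → €393,653.50

€582,038.20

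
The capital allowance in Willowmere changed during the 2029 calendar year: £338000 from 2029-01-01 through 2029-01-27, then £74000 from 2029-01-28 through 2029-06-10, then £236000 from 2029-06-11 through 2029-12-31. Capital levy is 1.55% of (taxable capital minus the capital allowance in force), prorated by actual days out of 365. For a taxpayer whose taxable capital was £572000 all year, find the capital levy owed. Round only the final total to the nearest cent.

£6012.90

2029-01-01 to 2029-01-27: 27 days, exemption £338000 → (£572000 − £338000) × 1.55% × 27/365 = £268.2986
2029-01-28 to 2029-06-10: 134 days, exemption £74000 → (£572000 − £74000) × 1.55% × 134/365 = £2833.8247
2029-06-11 to 2029-12-31: 204 days, exemption £236000 → (£572000 − £236000) × 1.55% × 204/365 = £2910.7726
Total = £6012.8959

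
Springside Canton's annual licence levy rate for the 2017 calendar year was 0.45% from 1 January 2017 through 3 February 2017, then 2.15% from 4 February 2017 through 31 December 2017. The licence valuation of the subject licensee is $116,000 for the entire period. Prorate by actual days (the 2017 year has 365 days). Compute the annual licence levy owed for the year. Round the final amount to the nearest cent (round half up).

$2,310.31

1 January – 3 February 2017: 34 days at 0.45% → $116,000 × 0.45% × 34/365 = $48.6247
4 February – 31 December 2017: 331 days at 2.15% → $116,000 × 2.15% × 331/365 = $2,261.6822
Total = $2,310.3068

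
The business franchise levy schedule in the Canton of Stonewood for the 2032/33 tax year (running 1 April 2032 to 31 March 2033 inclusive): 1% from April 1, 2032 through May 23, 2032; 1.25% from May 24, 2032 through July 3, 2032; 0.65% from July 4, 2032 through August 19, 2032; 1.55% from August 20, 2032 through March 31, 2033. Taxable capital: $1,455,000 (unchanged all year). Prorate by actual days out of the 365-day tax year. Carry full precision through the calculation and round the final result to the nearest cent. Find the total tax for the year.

April 1 – May 23, 2032: 53 days at 1% → $1,455,000 × 1% × 53/365 = $2,112.7397
May 24 – July 3, 2032: 41 days at 1.25% → $1,455,000 × 1.25% × 41/365 = $2,042.9795
July 4 – August 19, 2032: 47 days at 0.65% → $1,455,000 × 0.65% × 47/365 = $1,217.8151
August 20, 2032 – March 31, 2033: 224 days at 1.55% → $1,455,000 × 1.55% × 224/365 = $13,840.4384
Total = $19,213.9726

$19,213.97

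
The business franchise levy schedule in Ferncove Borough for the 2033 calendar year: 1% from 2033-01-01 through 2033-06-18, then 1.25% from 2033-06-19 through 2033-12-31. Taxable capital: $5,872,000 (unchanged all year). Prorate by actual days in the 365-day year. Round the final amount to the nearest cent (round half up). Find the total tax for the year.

$66,602.96

2033-01-01 to 2033-06-18: 169 days at 1% → $5,872,000 × 1% × 169/365 = $27,188.1644
2033-06-19 to 2033-12-31: 196 days at 1.25% → $5,872,000 × 1.25% × 196/365 = $39,414.7945
Total = $66,602.9589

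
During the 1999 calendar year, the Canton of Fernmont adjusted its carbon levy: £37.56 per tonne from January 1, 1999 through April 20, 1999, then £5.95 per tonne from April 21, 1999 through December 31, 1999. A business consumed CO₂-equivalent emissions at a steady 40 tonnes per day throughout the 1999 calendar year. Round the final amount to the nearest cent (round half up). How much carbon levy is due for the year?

January 1 – April 20, 1999: 110 days × 40 tonnes/day = 4,400 tonnes at £37.56/tonne → £165,264.00
April 21 – December 31, 1999: 255 days × 40 tonnes/day = 10,200 tonnes at £5.95/tonne → £60,690.00

£225,954.00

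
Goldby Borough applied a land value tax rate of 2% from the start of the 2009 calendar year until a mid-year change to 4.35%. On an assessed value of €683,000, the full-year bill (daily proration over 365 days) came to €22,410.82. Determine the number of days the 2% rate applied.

166 days

Let d = days at the first rate; then 365 − d days at the second rate.
€683,000 × [2%·d + 4.35%·(365−d)] / 365 = €22,410.82
Solving gives d = 166, so the new rate took effect on June 16, 2009.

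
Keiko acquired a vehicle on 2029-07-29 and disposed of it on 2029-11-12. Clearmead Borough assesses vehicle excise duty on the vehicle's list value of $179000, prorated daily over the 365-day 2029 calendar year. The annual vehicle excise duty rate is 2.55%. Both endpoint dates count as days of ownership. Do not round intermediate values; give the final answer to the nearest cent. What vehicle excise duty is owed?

$1338.09

Days held (2029-07-29 to 2029-11-12): 107 out of 365
Tax = $179000 × 2.55% × 107/365 = $1338.0863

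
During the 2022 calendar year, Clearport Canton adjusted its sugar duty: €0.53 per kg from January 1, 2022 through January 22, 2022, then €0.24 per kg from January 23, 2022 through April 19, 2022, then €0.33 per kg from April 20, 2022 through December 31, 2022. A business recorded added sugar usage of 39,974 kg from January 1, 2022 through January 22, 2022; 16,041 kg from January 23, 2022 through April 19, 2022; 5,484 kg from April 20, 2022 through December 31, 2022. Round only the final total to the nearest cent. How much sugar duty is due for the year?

€26,845.78

January 1 – January 22, 2022: 39,974 kg at €0.53/kg → €21,186.22
January 23 – April 19, 2022: 16,041 kg at €0.24/kg → €3,849.84
April 20 – December 31, 2022: 5,484 kg at €0.33/kg → €1,809.72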